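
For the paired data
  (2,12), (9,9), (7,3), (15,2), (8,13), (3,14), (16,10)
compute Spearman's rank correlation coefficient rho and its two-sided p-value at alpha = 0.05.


Step 1: Rank x and y separately (midranks; no ties here).
rank(x): 2->1, 9->5, 7->3, 15->6, 8->4, 3->2, 16->7
rank(y): 12->5, 9->3, 3->2, 2->1, 13->6, 14->7, 10->4
Step 2: d_i = R_x(i) - R_y(i); compute d_i^2.
  (1-5)^2=16, (5-3)^2=4, (3-2)^2=1, (6-1)^2=25, (4-6)^2=4, (2-7)^2=25, (7-4)^2=9
sum(d^2) = 84.
Step 3: rho = 1 - 6*84 / (7*(7^2 - 1)) = 1 - 504/336 = -0.500000.
Step 4: Under H0, t = rho * sqrt((n-2)/(1-rho^2)) = -1.2910 ~ t(5).
Step 5: Two-sided p-value from the t-distribution with 5 df = 0.253170.
Step 6: alpha = 0.05. fail to reject H0.

rho = -0.5000, p = 0.253170, fail to reject H0 at alpha = 0.05.


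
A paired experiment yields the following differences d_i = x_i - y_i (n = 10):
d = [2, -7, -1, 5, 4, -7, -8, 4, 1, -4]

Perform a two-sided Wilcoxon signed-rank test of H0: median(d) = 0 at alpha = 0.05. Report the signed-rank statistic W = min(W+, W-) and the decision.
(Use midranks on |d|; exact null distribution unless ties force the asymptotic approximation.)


Step 1: Drop any zero differences (none here) and take |d_i|.
|d| = [2, 7, 1, 5, 4, 7, 8, 4, 1, 4]
Step 2: Midrank |d_i| (ties get averaged ranks).
ranks: |2|->3, |7|->8.5, |1|->1.5, |5|->7, |4|->5, |7|->8.5, |8|->10, |4|->5, |1|->1.5, |4|->5
Step 3: Attach original signs; sum ranks with positive sign and with negative sign.
W+ = 3 + 7 + 5 + 5 + 1.5 = 21.5
W- = 8.5 + 1.5 + 8.5 + 10 + 5 = 33.5
(Check: W+ + W- = 55 should equal n(n+1)/2 = 55.)
Step 4: Test statistic W = min(W+, W-) = 21.5.
Step 5: Ties in |d|, so use the tie-corrected normal approximation.
        E[W] = n(n+1)/4 = 10*11/4 = 27.5.
        Tie groups: |d|=1 (t=2), |d|=4 (t=3), |d|=7 (t=2); sum(t^3 - t) = 36.
        Var[W] = n(n+1)(2n+1)/24 - sum(t^3-t)/48 = 2310/24 - 36/48 = 95.5.
        z = (W - E[W]) / sqrt(Var[W]) = (21.5 - 27.5) / 9.7724 = -0.6140.
        Two-sided p = 2*Phi(z) = 0.539233.
Step 6: alpha = 0.05. fail to reject H0.

W+ = 21.5, W- = 33.5, W = min = 21.5, p = 0.539233, fail to reject H0.


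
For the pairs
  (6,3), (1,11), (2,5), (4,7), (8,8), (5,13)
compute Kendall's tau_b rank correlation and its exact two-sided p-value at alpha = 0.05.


Step 1: Enumerate the 15 unordered pairs (i,j) with i<j and classify each by sign(x_j-x_i) * sign(y_j-y_i).
  (1,2):dx=-5,dy=+8->D; (1,3):dx=-4,dy=+2->D; (1,4):dx=-2,dy=+4->D; (1,5):dx=+2,dy=+5->C
  (1,6):dx=-1,dy=+10->D; (2,3):dx=+1,dy=-6->D; (2,4):dx=+3,dy=-4->D; (2,5):dx=+7,dy=-3->D
  (2,6):dx=+4,dy=+2->C; (3,4):dx=+2,dy=+2->C; (3,5):dx=+6,dy=+3->C; (3,6):dx=+3,dy=+8->C
  (4,5):dx=+4,dy=+1->C; (4,6):dx=+1,dy=+6->C; (5,6):dx=-3,dy=+5->D
Step 2: C = 7, D = 8, total pairs = 15.
Step 3: tau = (C - D)/(n(n-1)/2) = (7 - 8)/15 = -0.066667.
Step 4: Exact two-sided p-value (enumerate n! = 720 permutations of y under H0): p = 1.000000.
Step 5: alpha = 0.05. fail to reject H0.

tau_b = -0.0667 (C=7, D=8), p = 1.000000, fail to reject H0.


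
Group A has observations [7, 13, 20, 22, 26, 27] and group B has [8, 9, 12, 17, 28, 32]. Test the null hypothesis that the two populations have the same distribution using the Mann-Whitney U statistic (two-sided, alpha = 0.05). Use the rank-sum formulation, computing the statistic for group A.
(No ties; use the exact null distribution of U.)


Step 1: Combine and sort all 12 observations; assign midranks.
sorted (value, group): (7,X), (8,Y), (9,Y), (12,Y), (13,X), (17,Y), (20,X), (22,X), (26,X), (27,X), (28,Y), (32,Y)
ranks: 7->1, 8->2, 9->3, 12->4, 13->5, 17->6, 20->7, 22->8, 26->9, 27->10, 28->11, 32->12
Step 2: Rank sum for X: R1 = 1 + 5 + 7 + 8 + 9 + 10 = 40.
Step 3: U_X = R1 - n1(n1+1)/2 = 40 - 6*7/2 = 40 - 21 = 19.
       U_Y = n1*n2 - U_X = 36 - 19 = 17.
Step 4: No ties, so the exact null distribution of U (based on enumerating the C(12,6) = 924 equally likely rank assignments) gives the two-sided p-value.
Step 5: p-value = 0.937229; compare to alpha = 0.05. fail to reject H0.

U_X = 19, p = 0.937229, fail to reject H0 at alpha = 0.05.


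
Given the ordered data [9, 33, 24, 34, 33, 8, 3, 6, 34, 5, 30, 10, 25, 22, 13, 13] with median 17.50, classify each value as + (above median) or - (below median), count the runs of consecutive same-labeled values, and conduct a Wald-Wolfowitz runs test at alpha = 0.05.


Step 1: Compute median = 17.50; label A = above, B = below.
Labels in order: BAAAABBBABABAABB  (n_A = 8, n_B = 8)
Step 2: Count runs R = 9.
Step 3: Under H0 (random ordering), E[R] = 2*n_A*n_B/(n_A+n_B) + 1 = 2*8*8/16 + 1 = 9.0000.
        Var[R] = 2*n_A*n_B*(2*n_A*n_B - n_A - n_B) / ((n_A+n_B)^2 * (n_A+n_B-1)) = 14336/3840 = 3.7333.
        SD[R] = 1.9322.
Step 4: R = E[R], so z = 0 with no continuity correction.
Step 5: Two-sided p-value via normal approximation = 2*(1 - Phi(|z|)) = 1.000000.
Step 6: alpha = 0.05. fail to reject H0.

R = 9, z = 0.0000, p = 1.000000, fail to reject H0.


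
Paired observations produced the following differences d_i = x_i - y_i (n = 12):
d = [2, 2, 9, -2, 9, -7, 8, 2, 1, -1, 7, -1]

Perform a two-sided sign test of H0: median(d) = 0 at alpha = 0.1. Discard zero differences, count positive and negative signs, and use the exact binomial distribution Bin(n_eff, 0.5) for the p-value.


Step 1: Discard zero differences. Original n = 12; n_eff = number of nonzero differences = 12.
Nonzero differences (with sign): +2, +2, +9, -2, +9, -7, +8, +2, +1, -1, +7, -1
Step 2: Count signs: positive = 8, negative = 4.
Step 3: Under H0: P(positive) = 0.5, so the number of positives S ~ Bin(12, 0.5).
Step 4: Two-sided exact p-value = sum of Bin(12,0.5) probabilities at or below the observed probability = 0.387695.
Step 5: alpha = 0.1. fail to reject H0.

n_eff = 12, pos = 8, neg = 4, p = 0.387695, fail to reject H0.


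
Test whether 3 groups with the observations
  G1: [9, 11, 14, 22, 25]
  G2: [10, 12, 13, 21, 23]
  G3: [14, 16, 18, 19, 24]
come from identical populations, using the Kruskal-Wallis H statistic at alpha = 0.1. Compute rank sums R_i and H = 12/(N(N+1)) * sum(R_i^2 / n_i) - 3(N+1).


Step 1: Combine all N = 15 observations and assign midranks.
sorted (value, group, rank): (9,G1,1), (10,G2,2), (11,G1,3), (12,G2,4), (13,G2,5), (14,G1,6.5), (14,G3,6.5), (16,G3,8), (18,G3,9), (19,G3,10), (21,G2,11), (22,G1,12), (23,G2,13), (24,G3,14), (25,G1,15)
Step 2: Sum ranks within each group.
R_1 = 37.5 (n_1 = 5)
R_2 = 35 (n_2 = 5)
R_3 = 47.5 (n_3 = 5)
Step 3: H = 12/(N(N+1)) * sum(R_i^2/n_i) - 3(N+1)
     = 12/(15*16) * (37.5^2/5 + 35^2/5 + 47.5^2/5) - 3*16
     = 0.050000 * 977.5 - 48
     = 0.875000.
Step 4: Ties present; correction factor C = 1 - 6/(15^3 - 15) = 0.998214. Corrected H = 0.875000 / 0.998214 = 0.876565.
Step 5: Under H0, H ~ chi^2(2); p-value = 0.645143.
Step 6: alpha = 0.1. fail to reject H0.

H = 0.8766, df = 2, p = 0.645143, fail to reject H0.


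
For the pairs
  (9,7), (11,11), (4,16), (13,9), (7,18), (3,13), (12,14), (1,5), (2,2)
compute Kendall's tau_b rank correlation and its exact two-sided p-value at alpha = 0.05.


Step 1: Enumerate the 36 unordered pairs (i,j) with i<j and classify each by sign(x_j-x_i) * sign(y_j-y_i).
  (1,2):dx=+2,dy=+4->C; (1,3):dx=-5,dy=+9->D; (1,4):dx=+4,dy=+2->C; (1,5):dx=-2,dy=+11->D
  (1,6):dx=-6,dy=+6->D; (1,7):dx=+3,dy=+7->C; (1,8):dx=-8,dy=-2->C; (1,9):dx=-7,dy=-5->C
  (2,3):dx=-7,dy=+5->D; (2,4):dx=+2,dy=-2->D; (2,5):dx=-4,dy=+7->D; (2,6):dx=-8,dy=+2->D
  (2,7):dx=+1,dy=+3->C; (2,8):dx=-10,dy=-6->C; (2,9):dx=-9,dy=-9->C; (3,4):dx=+9,dy=-7->D
  (3,5):dx=+3,dy=+2->C; (3,6):dx=-1,dy=-3->C; (3,7):dx=+8,dy=-2->D; (3,8):dx=-3,dy=-11->C
  (3,9):dx=-2,dy=-14->C; (4,5):dx=-6,dy=+9->D; (4,6):dx=-10,dy=+4->D; (4,7):dx=-1,dy=+5->D
  (4,8):dx=-12,dy=-4->C; (4,9):dx=-11,dy=-7->C; (5,6):dx=-4,dy=-5->C; (5,7):dx=+5,dy=-4->D
  (5,8):dx=-6,dy=-13->C; (5,9):dx=-5,dy=-16->C; (6,7):dx=+9,dy=+1->C; (6,8):dx=-2,dy=-8->C
  (6,9):dx=-1,dy=-11->C; (7,8):dx=-11,dy=-9->C; (7,9):dx=-10,dy=-12->C; (8,9):dx=+1,dy=-3->D
Step 2: C = 22, D = 14, total pairs = 36.
Step 3: tau = (C - D)/(n(n-1)/2) = (22 - 14)/36 = 0.222222.
Step 4: Exact two-sided p-value (enumerate n! = 362880 permutations of y under H0): p = 0.476709.
Step 5: alpha = 0.05. fail to reject H0.

tau_b = 0.2222 (C=22, D=14), p = 0.476709, fail to reject H0.


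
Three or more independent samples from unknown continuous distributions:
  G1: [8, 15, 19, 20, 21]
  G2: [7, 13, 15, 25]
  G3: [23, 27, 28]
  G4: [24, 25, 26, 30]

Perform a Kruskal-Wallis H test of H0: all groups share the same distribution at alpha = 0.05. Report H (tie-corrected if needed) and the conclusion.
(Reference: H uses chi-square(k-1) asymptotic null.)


Step 1: Combine all N = 16 observations and assign midranks.
sorted (value, group, rank): (7,G2,1), (8,G1,2), (13,G2,3), (15,G1,4.5), (15,G2,4.5), (19,G1,6), (20,G1,7), (21,G1,8), (23,G3,9), (24,G4,10), (25,G2,11.5), (25,G4,11.5), (26,G4,13), (27,G3,14), (28,G3,15), (30,G4,16)
Step 2: Sum ranks within each group.
R_1 = 27.5 (n_1 = 5)
R_2 = 20 (n_2 = 4)
R_3 = 38 (n_3 = 3)
R_4 = 50.5 (n_4 = 4)
Step 3: H = 12/(N(N+1)) * sum(R_i^2/n_i) - 3(N+1)
     = 12/(16*17) * (27.5^2/5 + 20^2/4 + 38^2/3 + 50.5^2/4) - 3*17
     = 0.044118 * 1370.15 - 51
     = 9.447610.
Step 4: Ties present; correction factor C = 1 - 12/(16^3 - 16) = 0.997059. Corrected H = 9.447610 / 0.997059 = 9.475479.
Step 5: Under H0, H ~ chi^2(3); p-value = 0.023594.
Step 6: alpha = 0.05. reject H0.

H = 9.4755, df = 3, p = 0.023594, reject H0.


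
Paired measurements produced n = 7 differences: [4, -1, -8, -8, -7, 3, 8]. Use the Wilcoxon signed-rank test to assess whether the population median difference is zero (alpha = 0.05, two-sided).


Step 1: Drop any zero differences (none here) and take |d_i|.
|d| = [4, 1, 8, 8, 7, 3, 8]
Step 2: Midrank |d_i| (ties get averaged ranks).
ranks: |4|->3, |1|->1, |8|->6, |8|->6, |7|->4, |3|->2, |8|->6
Step 3: Attach original signs; sum ranks with positive sign and with negative sign.
W+ = 3 + 2 + 6 = 11
W- = 1 + 6 + 6 + 4 = 17
(Check: W+ + W- = 28 should equal n(n+1)/2 = 28.)
Step 4: Test statistic W = min(W+, W-) = 11.
Step 5: Ties in |d|, so use the tie-corrected normal approximation.
        E[W] = n(n+1)/4 = 7*8/4 = 14.
        Tie groups: |d|=8 (t=3); sum(t^3 - t) = 24.
        Var[W] = n(n+1)(2n+1)/24 - sum(t^3-t)/48 = 840/24 - 24/48 = 34.5.
        z = (W - E[W]) / sqrt(Var[W]) = (11 - 14) / 5.8737 = -0.5108.
        Two-sided p = 2*Phi(z) = 0.609523.
Step 6: alpha = 0.05. fail to reject H0.

W+ = 11, W- = 17, W = min = 11, p = 0.609523, fail to reject H0.


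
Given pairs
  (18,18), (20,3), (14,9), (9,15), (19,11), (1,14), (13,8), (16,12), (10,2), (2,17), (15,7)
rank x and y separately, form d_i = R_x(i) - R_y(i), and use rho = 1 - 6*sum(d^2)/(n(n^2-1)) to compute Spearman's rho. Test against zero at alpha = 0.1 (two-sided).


Step 1: Rank x and y separately (midranks; no ties here).
rank(x): 18->9, 20->11, 14->6, 9->3, 19->10, 1->1, 13->5, 16->8, 10->4, 2->2, 15->7
rank(y): 18->11, 3->2, 9->5, 15->9, 11->6, 14->8, 8->4, 12->7, 2->1, 17->10, 7->3
Step 2: d_i = R_x(i) - R_y(i); compute d_i^2.
  (9-11)^2=4, (11-2)^2=81, (6-5)^2=1, (3-9)^2=36, (10-6)^2=16, (1-8)^2=49, (5-4)^2=1, (8-7)^2=1, (4-1)^2=9, (2-10)^2=64, (7-3)^2=16
sum(d^2) = 278.
Step 3: rho = 1 - 6*278 / (11*(11^2 - 1)) = 1 - 1668/1320 = -0.263636.
Step 4: Under H0, t = rho * sqrt((n-2)/(1-rho^2)) = -0.8199 ~ t(9).
Step 5: Two-sided p-value from the t-distribution with 9 df = 0.433441.
Step 6: alpha = 0.1. fail to reject H0.

rho = -0.2636, p = 0.433441, fail to reject H0 at alpha = 0.1.


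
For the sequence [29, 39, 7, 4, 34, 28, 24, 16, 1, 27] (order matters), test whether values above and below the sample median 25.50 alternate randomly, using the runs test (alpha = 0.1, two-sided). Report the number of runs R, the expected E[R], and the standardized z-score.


Step 1: Compute median = 25.50; label A = above, B = below.
Labels in order: AABBAABBBA  (n_A = 5, n_B = 5)
Step 2: Count runs R = 5.
Step 3: Under H0 (random ordering), E[R] = 2*n_A*n_B/(n_A+n_B) + 1 = 2*5*5/10 + 1 = 6.0000.
        Var[R] = 2*n_A*n_B*(2*n_A*n_B - n_A - n_B) / ((n_A+n_B)^2 * (n_A+n_B-1)) = 2000/900 = 2.2222.
        SD[R] = 1.4907.
Step 4: Continuity-corrected z = (R + 0.5 - E[R]) / SD[R] = (5 + 0.5 - 6.0000) / 1.4907 = -0.3354.
Step 5: Two-sided p-value via normal approximation = 2*(1 - Phi(|z|)) = 0.737316.
Step 6: alpha = 0.1. fail to reject H0.

R = 5, z = -0.3354, p = 0.737316, fail to reject H0.


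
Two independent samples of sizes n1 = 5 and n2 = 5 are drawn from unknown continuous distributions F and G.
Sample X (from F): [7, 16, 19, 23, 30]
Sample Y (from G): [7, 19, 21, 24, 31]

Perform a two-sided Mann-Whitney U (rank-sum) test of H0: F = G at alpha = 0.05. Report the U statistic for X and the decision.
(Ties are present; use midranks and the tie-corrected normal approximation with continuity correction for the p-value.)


Step 1: Combine and sort all 10 observations; assign midranks.
sorted (value, group): (7,X), (7,Y), (16,X), (19,X), (19,Y), (21,Y), (23,X), (24,Y), (30,X), (31,Y)
ranks: 7->1.5, 7->1.5, 16->3, 19->4.5, 19->4.5, 21->6, 23->7, 24->8, 30->9, 31->10
Step 2: Rank sum for X: R1 = 1.5 + 3 + 4.5 + 7 + 9 = 25.
Step 3: U_X = R1 - n1(n1+1)/2 = 25 - 5*6/2 = 25 - 15 = 10.
       U_Y = n1*n2 - U_X = 25 - 10 = 15.
Step 4: Ties are present, so use the tie-corrected normal approximation (with continuity correction) for the p-value.
Step 5: p-value = 0.674236; compare to alpha = 0.05. fail to reject H0.

U_X = 10, p = 0.674236, fail to reject H0 at alpha = 0.05.


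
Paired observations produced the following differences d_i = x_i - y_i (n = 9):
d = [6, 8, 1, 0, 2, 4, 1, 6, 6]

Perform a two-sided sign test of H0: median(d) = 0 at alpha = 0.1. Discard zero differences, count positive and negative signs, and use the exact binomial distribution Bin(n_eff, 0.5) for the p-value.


Step 1: Discard zero differences. Original n = 9; n_eff = number of nonzero differences = 8.
Nonzero differences (with sign): +6, +8, +1, +2, +4, +1, +6, +6
Step 2: Count signs: positive = 8, negative = 0.
Step 3: Under H0: P(positive) = 0.5, so the number of positives S ~ Bin(8, 0.5).
Step 4: Two-sided exact p-value = sum of Bin(8,0.5) probabilities at or below the observed probability = 0.007812.
Step 5: alpha = 0.1. reject H0.

n_eff = 8, pos = 8, neg = 0, p = 0.007812, reject H0.


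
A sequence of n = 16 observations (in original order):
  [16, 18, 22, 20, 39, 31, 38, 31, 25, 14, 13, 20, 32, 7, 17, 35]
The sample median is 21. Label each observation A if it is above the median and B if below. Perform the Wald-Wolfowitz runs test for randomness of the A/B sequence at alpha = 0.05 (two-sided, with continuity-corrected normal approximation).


Step 1: Compute median = 21; label A = above, B = below.
Labels in order: BBABAAAAABBBABBA  (n_A = 8, n_B = 8)
Step 2: Count runs R = 8.
Step 3: Under H0 (random ordering), E[R] = 2*n_A*n_B/(n_A+n_B) + 1 = 2*8*8/16 + 1 = 9.0000.
        Var[R] = 2*n_A*n_B*(2*n_A*n_B - n_A - n_B) / ((n_A+n_B)^2 * (n_A+n_B-1)) = 14336/3840 = 3.7333.
        SD[R] = 1.9322.
Step 4: Continuity-corrected z = (R + 0.5 - E[R]) / SD[R] = (8 + 0.5 - 9.0000) / 1.9322 = -0.2588.
Step 5: Two-sided p-value via normal approximation = 2*(1 - Phi(|z|)) = 0.795809.
Step 6: alpha = 0.05. fail to reject H0.

R = 8, z = -0.2588, p = 0.795809, fail to reject H0.


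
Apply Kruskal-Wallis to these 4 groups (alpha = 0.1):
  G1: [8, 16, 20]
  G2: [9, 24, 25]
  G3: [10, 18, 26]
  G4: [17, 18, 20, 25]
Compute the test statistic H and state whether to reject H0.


Step 1: Combine all N = 13 observations and assign midranks.
sorted (value, group, rank): (8,G1,1), (9,G2,2), (10,G3,3), (16,G1,4), (17,G4,5), (18,G3,6.5), (18,G4,6.5), (20,G1,8.5), (20,G4,8.5), (24,G2,10), (25,G2,11.5), (25,G4,11.5), (26,G3,13)
Step 2: Sum ranks within each group.
R_1 = 13.5 (n_1 = 3)
R_2 = 23.5 (n_2 = 3)
R_3 = 22.5 (n_3 = 3)
R_4 = 31.5 (n_4 = 4)
Step 3: H = 12/(N(N+1)) * sum(R_i^2/n_i) - 3(N+1)
     = 12/(13*14) * (13.5^2/3 + 23.5^2/3 + 22.5^2/3 + 31.5^2/4) - 3*14
     = 0.065934 * 661.646 - 42
     = 1.625000.
Step 4: Ties present; correction factor C = 1 - 18/(13^3 - 13) = 0.991758. Corrected H = 1.625000 / 0.991758 = 1.638504.
Step 5: Under H0, H ~ chi^2(3); p-value = 0.650691.
Step 6: alpha = 0.1. fail to reject H0.

H = 1.6385, df = 3, p = 0.650691, fail to reject H0.


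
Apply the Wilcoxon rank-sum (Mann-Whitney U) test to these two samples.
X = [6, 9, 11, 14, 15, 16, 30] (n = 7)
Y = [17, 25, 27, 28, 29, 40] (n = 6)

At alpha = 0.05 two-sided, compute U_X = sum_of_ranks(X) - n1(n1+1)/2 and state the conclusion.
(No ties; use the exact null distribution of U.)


Step 1: Combine and sort all 13 observations; assign midranks.
sorted (value, group): (6,X), (9,X), (11,X), (14,X), (15,X), (16,X), (17,Y), (25,Y), (27,Y), (28,Y), (29,Y), (30,X), (40,Y)
ranks: 6->1, 9->2, 11->3, 14->4, 15->5, 16->6, 17->7, 25->8, 27->9, 28->10, 29->11, 30->12, 40->13
Step 2: Rank sum for X: R1 = 1 + 2 + 3 + 4 + 5 + 6 + 12 = 33.
Step 3: U_X = R1 - n1(n1+1)/2 = 33 - 7*8/2 = 33 - 28 = 5.
       U_Y = n1*n2 - U_X = 42 - 5 = 37.
Step 4: No ties, so the exact null distribution of U (based on enumerating the C(13,7) = 1716 equally likely rank assignments) gives the two-sided p-value.
Step 5: p-value = 0.022145; compare to alpha = 0.05. reject H0.

U_X = 5, p = 0.022145, reject H0 at alpha = 0.05.


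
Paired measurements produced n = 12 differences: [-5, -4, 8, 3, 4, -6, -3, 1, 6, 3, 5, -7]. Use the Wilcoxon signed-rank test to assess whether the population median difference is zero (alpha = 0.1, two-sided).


Step 1: Drop any zero differences (none here) and take |d_i|.
|d| = [5, 4, 8, 3, 4, 6, 3, 1, 6, 3, 5, 7]
Step 2: Midrank |d_i| (ties get averaged ranks).
ranks: |5|->7.5, |4|->5.5, |8|->12, |3|->3, |4|->5.5, |6|->9.5, |3|->3, |1|->1, |6|->9.5, |3|->3, |5|->7.5, |7|->11
Step 3: Attach original signs; sum ranks with positive sign and with negative sign.
W+ = 12 + 3 + 5.5 + 1 + 9.5 + 3 + 7.5 = 41.5
W- = 7.5 + 5.5 + 9.5 + 3 + 11 = 36.5
(Check: W+ + W- = 78 should equal n(n+1)/2 = 78.)
Step 4: Test statistic W = min(W+, W-) = 36.5.
Step 5: Ties in |d|, so use the tie-corrected normal approximation.
        E[W] = n(n+1)/4 = 12*13/4 = 39.
        Tie groups: |d|=3 (t=3), |d|=4 (t=2), |d|=5 (t=2), |d|=6 (t=2); sum(t^3 - t) = 42.
        Var[W] = n(n+1)(2n+1)/24 - sum(t^3-t)/48 = 3900/24 - 42/48 = 161.625.
        z = (W - E[W]) / sqrt(Var[W]) = (36.5 - 39) / 12.7132 = -0.1966.
        Two-sided p = 2*Phi(z) = 0.844104.
Step 6: alpha = 0.1. fail to reject H0.

W+ = 41.5, W- = 36.5, W = min = 36.5, p = 0.844104, fail to reject H0.


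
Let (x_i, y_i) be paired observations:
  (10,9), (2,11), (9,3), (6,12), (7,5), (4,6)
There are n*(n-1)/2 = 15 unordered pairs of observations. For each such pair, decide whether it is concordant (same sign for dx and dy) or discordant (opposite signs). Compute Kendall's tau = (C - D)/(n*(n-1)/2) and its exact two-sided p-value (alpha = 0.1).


Step 1: Enumerate the 15 unordered pairs (i,j) with i<j and classify each by sign(x_j-x_i) * sign(y_j-y_i).
  (1,2):dx=-8,dy=+2->D; (1,3):dx=-1,dy=-6->C; (1,4):dx=-4,dy=+3->D; (1,5):dx=-3,dy=-4->C
  (1,6):dx=-6,dy=-3->C; (2,3):dx=+7,dy=-8->D; (2,4):dx=+4,dy=+1->C; (2,5):dx=+5,dy=-6->D
  (2,6):dx=+2,dy=-5->D; (3,4):dx=-3,dy=+9->D; (3,5):dx=-2,dy=+2->D; (3,6):dx=-5,dy=+3->D
  (4,5):dx=+1,dy=-7->D; (4,6):dx=-2,dy=-6->C; (5,6):dx=-3,dy=+1->D
Step 2: C = 5, D = 10, total pairs = 15.
Step 3: tau = (C - D)/(n(n-1)/2) = (5 - 10)/15 = -0.333333.
Step 4: Exact two-sided p-value (enumerate n! = 720 permutations of y under H0): p = 0.469444.
Step 5: alpha = 0.1. fail to reject H0.

tau_b = -0.3333 (C=5, D=10), p = 0.469444, fail to reject H0.


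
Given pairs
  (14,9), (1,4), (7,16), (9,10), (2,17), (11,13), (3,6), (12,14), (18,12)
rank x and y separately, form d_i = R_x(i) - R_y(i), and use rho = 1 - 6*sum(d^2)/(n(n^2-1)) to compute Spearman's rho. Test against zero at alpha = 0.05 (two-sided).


Step 1: Rank x and y separately (midranks; no ties here).
rank(x): 14->8, 1->1, 7->4, 9->5, 2->2, 11->6, 3->3, 12->7, 18->9
rank(y): 9->3, 4->1, 16->8, 10->4, 17->9, 13->6, 6->2, 14->7, 12->5
Step 2: d_i = R_x(i) - R_y(i); compute d_i^2.
  (8-3)^2=25, (1-1)^2=0, (4-8)^2=16, (5-4)^2=1, (2-9)^2=49, (6-6)^2=0, (3-2)^2=1, (7-7)^2=0, (9-5)^2=16
sum(d^2) = 108.
Step 3: rho = 1 - 6*108 / (9*(9^2 - 1)) = 1 - 648/720 = 0.100000.
Step 4: Under H0, t = rho * sqrt((n-2)/(1-rho^2)) = 0.2659 ~ t(7).
Step 5: Two-sided p-value from the t-distribution with 7 df = 0.797972.
Step 6: alpha = 0.05. fail to reject H0.

rho = 0.1000, p = 0.797972, fail to reject H0 at alpha = 0.05.


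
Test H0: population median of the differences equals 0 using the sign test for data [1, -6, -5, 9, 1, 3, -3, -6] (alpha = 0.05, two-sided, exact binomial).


Step 1: Discard zero differences. Original n = 8; n_eff = number of nonzero differences = 8.
Nonzero differences (with sign): +1, -6, -5, +9, +1, +3, -3, -6
Step 2: Count signs: positive = 4, negative = 4.
Step 3: Under H0: P(positive) = 0.5, so the number of positives S ~ Bin(8, 0.5).
Step 4: Two-sided exact p-value = sum of Bin(8,0.5) probabilities at or below the observed probability = 1.000000.
Step 5: alpha = 0.05. fail to reject H0.

n_eff = 8, pos = 4, neg = 4, p = 1.000000, fail to reject H0.


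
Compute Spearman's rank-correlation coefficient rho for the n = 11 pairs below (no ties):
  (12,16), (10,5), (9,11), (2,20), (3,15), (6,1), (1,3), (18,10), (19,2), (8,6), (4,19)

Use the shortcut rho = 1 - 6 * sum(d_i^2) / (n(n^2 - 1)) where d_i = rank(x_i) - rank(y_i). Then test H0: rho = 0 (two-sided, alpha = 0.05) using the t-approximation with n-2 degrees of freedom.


Step 1: Rank x and y separately (midranks; no ties here).
rank(x): 12->9, 10->8, 9->7, 2->2, 3->3, 6->5, 1->1, 18->10, 19->11, 8->6, 4->4
rank(y): 16->9, 5->4, 11->7, 20->11, 15->8, 1->1, 3->3, 10->6, 2->2, 6->5, 19->10
Step 2: d_i = R_x(i) - R_y(i); compute d_i^2.
  (9-9)^2=0, (8-4)^2=16, (7-7)^2=0, (2-11)^2=81, (3-8)^2=25, (5-1)^2=16, (1-3)^2=4, (10-6)^2=16, (11-2)^2=81, (6-5)^2=1, (4-10)^2=36
sum(d^2) = 276.
Step 3: rho = 1 - 6*276 / (11*(11^2 - 1)) = 1 - 1656/1320 = -0.254545.
Step 4: Under H0, t = rho * sqrt((n-2)/(1-rho^2)) = -0.7896 ~ t(9).
Step 5: Two-sided p-value from the t-distribution with 9 df = 0.450037.
Step 6: alpha = 0.05. fail to reject H0.

rho = -0.2545, p = 0.450037, fail to reject H0 at alpha = 0.05.


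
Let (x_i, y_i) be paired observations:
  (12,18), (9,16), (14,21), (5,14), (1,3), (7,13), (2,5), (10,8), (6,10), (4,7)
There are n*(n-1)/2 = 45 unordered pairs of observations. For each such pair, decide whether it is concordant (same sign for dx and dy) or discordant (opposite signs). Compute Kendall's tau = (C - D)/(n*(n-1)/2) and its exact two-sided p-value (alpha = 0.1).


Step 1: Enumerate the 45 unordered pairs (i,j) with i<j and classify each by sign(x_j-x_i) * sign(y_j-y_i).
  (1,2):dx=-3,dy=-2->C; (1,3):dx=+2,dy=+3->C; (1,4):dx=-7,dy=-4->C; (1,5):dx=-11,dy=-15->C
  (1,6):dx=-5,dy=-5->C; (1,7):dx=-10,dy=-13->C; (1,8):dx=-2,dy=-10->C; (1,9):dx=-6,dy=-8->C
  (1,10):dx=-8,dy=-11->C; (2,3):dx=+5,dy=+5->C; (2,4):dx=-4,dy=-2->C; (2,5):dx=-8,dy=-13->C
  (2,6):dx=-2,dy=-3->C; (2,7):dx=-7,dy=-11->C; (2,8):dx=+1,dy=-8->D; (2,9):dx=-3,dy=-6->C
  (2,10):dx=-5,dy=-9->C; (3,4):dx=-9,dy=-7->C; (3,5):dx=-13,dy=-18->C; (3,6):dx=-7,dy=-8->C
  (3,7):dx=-12,dy=-16->C; (3,8):dx=-4,dy=-13->C; (3,9):dx=-8,dy=-11->C; (3,10):dx=-10,dy=-14->C
  (4,5):dx=-4,dy=-11->C; (4,6):dx=+2,dy=-1->D; (4,7):dx=-3,dy=-9->C; (4,8):dx=+5,dy=-6->D
  (4,9):dx=+1,dy=-4->D; (4,10):dx=-1,dy=-7->C; (5,6):dx=+6,dy=+10->C; (5,7):dx=+1,dy=+2->C
  (5,8):dx=+9,dy=+5->C; (5,9):dx=+5,dy=+7->C; (5,10):dx=+3,dy=+4->C; (6,7):dx=-5,dy=-8->C
  (6,8):dx=+3,dy=-5->D; (6,9):dx=-1,dy=-3->C; (6,10):dx=-3,dy=-6->C; (7,8):dx=+8,dy=+3->C
  (7,9):dx=+4,dy=+5->C; (7,10):dx=+2,dy=+2->C; (8,9):dx=-4,dy=+2->D; (8,10):dx=-6,dy=-1->C
  (9,10):dx=-2,dy=-3->C
Step 2: C = 39, D = 6, total pairs = 45.
Step 3: tau = (C - D)/(n(n-1)/2) = (39 - 6)/45 = 0.733333.
Step 4: Exact two-sided p-value (enumerate n! = 3628800 permutations of y under H0): p = 0.002213.
Step 5: alpha = 0.1. reject H0.

tau_b = 0.7333 (C=39, D=6), p = 0.002213, reject H0.


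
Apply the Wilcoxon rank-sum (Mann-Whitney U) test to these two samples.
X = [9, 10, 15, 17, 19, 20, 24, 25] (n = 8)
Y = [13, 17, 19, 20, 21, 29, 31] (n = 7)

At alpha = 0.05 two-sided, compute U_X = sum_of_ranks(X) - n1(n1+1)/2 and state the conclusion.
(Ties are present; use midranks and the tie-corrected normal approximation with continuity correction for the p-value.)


Step 1: Combine and sort all 15 observations; assign midranks.
sorted (value, group): (9,X), (10,X), (13,Y), (15,X), (17,X), (17,Y), (19,X), (19,Y), (20,X), (20,Y), (21,Y), (24,X), (25,X), (29,Y), (31,Y)
ranks: 9->1, 10->2, 13->3, 15->4, 17->5.5, 17->5.5, 19->7.5, 19->7.5, 20->9.5, 20->9.5, 21->11, 24->12, 25->13, 29->14, 31->15
Step 2: Rank sum for X: R1 = 1 + 2 + 4 + 5.5 + 7.5 + 9.5 + 12 + 13 = 54.5.
Step 3: U_X = R1 - n1(n1+1)/2 = 54.5 - 8*9/2 = 54.5 - 36 = 18.5.
       U_Y = n1*n2 - U_X = 56 - 18.5 = 37.5.
Step 4: Ties are present, so use the tie-corrected normal approximation (with continuity correction) for the p-value.
Step 5: p-value = 0.296324; compare to alpha = 0.05. fail to reject H0.

U_X = 18.5, p = 0.296324, fail to reject H0 at alpha = 0.05.


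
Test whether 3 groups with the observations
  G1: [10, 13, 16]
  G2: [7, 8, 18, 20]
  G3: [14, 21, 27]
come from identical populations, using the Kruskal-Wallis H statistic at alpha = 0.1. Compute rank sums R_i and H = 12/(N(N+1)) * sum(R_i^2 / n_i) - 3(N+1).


Step 1: Combine all N = 10 observations and assign midranks.
sorted (value, group, rank): (7,G2,1), (8,G2,2), (10,G1,3), (13,G1,4), (14,G3,5), (16,G1,6), (18,G2,7), (20,G2,8), (21,G3,9), (27,G3,10)
Step 2: Sum ranks within each group.
R_1 = 13 (n_1 = 3)
R_2 = 18 (n_2 = 4)
R_3 = 24 (n_3 = 3)
Step 3: H = 12/(N(N+1)) * sum(R_i^2/n_i) - 3(N+1)
     = 12/(10*11) * (13^2/3 + 18^2/4 + 24^2/3) - 3*11
     = 0.109091 * 329.333 - 33
     = 2.927273.
Step 4: No ties, so H is used without correction.
Step 5: Under H0, H ~ chi^2(2); p-value = 0.231393.
Step 6: alpha = 0.1. fail to reject H0.

H = 2.9273, df = 2, p = 0.231393, fail to reject H0.


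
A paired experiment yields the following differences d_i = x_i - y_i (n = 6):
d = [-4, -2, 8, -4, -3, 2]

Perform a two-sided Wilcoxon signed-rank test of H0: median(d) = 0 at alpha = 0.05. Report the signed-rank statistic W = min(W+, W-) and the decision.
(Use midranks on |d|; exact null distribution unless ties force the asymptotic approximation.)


Step 1: Drop any zero differences (none here) and take |d_i|.
|d| = [4, 2, 8, 4, 3, 2]
Step 2: Midrank |d_i| (ties get averaged ranks).
ranks: |4|->4.5, |2|->1.5, |8|->6, |4|->4.5, |3|->3, |2|->1.5
Step 3: Attach original signs; sum ranks with positive sign and with negative sign.
W+ = 6 + 1.5 = 7.5
W- = 4.5 + 1.5 + 4.5 + 3 = 13.5
(Check: W+ + W- = 21 should equal n(n+1)/2 = 21.)
Step 4: Test statistic W = min(W+, W-) = 7.5.
Step 5: Ties in |d|, so use the tie-corrected normal approximation.
        E[W] = n(n+1)/4 = 6*7/4 = 10.5.
        Tie groups: |d|=2 (t=2), |d|=4 (t=2); sum(t^3 - t) = 12.
        Var[W] = n(n+1)(2n+1)/24 - sum(t^3-t)/48 = 546/24 - 12/48 = 22.5.
        z = (W - E[W]) / sqrt(Var[W]) = (7.5 - 10.5) / 4.7434 = -0.6325.
        Two-sided p = 2*Phi(z) = 0.527089.
Step 6: alpha = 0.05. fail to reject H0.

W+ = 7.5, W- = 13.5, W = min = 7.5, p = 0.527089, fail to reject H0.


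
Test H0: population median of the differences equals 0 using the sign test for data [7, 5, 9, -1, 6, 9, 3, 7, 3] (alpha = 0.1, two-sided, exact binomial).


Step 1: Discard zero differences. Original n = 9; n_eff = number of nonzero differences = 9.
Nonzero differences (with sign): +7, +5, +9, -1, +6, +9, +3, +7, +3
Step 2: Count signs: positive = 8, negative = 1.
Step 3: Under H0: P(positive) = 0.5, so the number of positives S ~ Bin(9, 0.5).
Step 4: Two-sided exact p-value = sum of Bin(9,0.5) probabilities at or below the observed probability = 0.039062.
Step 5: alpha = 0.1. reject H0.

n_eff = 9, pos = 8, neg = 1, p = 0.039062, reject H0.


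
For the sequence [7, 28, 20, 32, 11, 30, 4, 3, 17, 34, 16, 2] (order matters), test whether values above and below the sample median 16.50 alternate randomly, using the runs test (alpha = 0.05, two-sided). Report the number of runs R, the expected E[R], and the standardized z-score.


Step 1: Compute median = 16.50; label A = above, B = below.
Labels in order: BAAABABBAABB  (n_A = 6, n_B = 6)
Step 2: Count runs R = 7.
Step 3: Under H0 (random ordering), E[R] = 2*n_A*n_B/(n_A+n_B) + 1 = 2*6*6/12 + 1 = 7.0000.
        Var[R] = 2*n_A*n_B*(2*n_A*n_B - n_A - n_B) / ((n_A+n_B)^2 * (n_A+n_B-1)) = 4320/1584 = 2.7273.
        SD[R] = 1.6514.
Step 4: R = E[R], so z = 0 with no continuity correction.
Step 5: Two-sided p-value via normal approximation = 2*(1 - Phi(|z|)) = 1.000000.
Step 6: alpha = 0.05. fail to reject H0.

R = 7, z = 0.0000, p = 1.000000, fail to reject H0.


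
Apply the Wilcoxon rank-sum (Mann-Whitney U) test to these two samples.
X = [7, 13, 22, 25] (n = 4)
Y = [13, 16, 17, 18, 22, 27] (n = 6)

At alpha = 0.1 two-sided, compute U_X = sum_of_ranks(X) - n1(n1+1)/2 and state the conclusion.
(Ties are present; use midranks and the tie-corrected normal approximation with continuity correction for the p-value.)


Step 1: Combine and sort all 10 observations; assign midranks.
sorted (value, group): (7,X), (13,X), (13,Y), (16,Y), (17,Y), (18,Y), (22,X), (22,Y), (25,X), (27,Y)
ranks: 7->1, 13->2.5, 13->2.5, 16->4, 17->5, 18->6, 22->7.5, 22->7.5, 25->9, 27->10
Step 2: Rank sum for X: R1 = 1 + 2.5 + 7.5 + 9 = 20.
Step 3: U_X = R1 - n1(n1+1)/2 = 20 - 4*5/2 = 20 - 10 = 10.
       U_Y = n1*n2 - U_X = 24 - 10 = 14.
Step 4: Ties are present, so use the tie-corrected normal approximation (with continuity correction) for the p-value.
Step 5: p-value = 0.747637; compare to alpha = 0.1. fail to reject H0.

U_X = 10, p = 0.747637, fail to reject H0 at alpha = 0.1.


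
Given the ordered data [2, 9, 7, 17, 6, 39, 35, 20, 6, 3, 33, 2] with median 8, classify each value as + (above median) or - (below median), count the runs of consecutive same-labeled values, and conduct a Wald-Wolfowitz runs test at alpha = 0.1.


Step 1: Compute median = 8; label A = above, B = below.
Labels in order: BABABAAABBAB  (n_A = 6, n_B = 6)
Step 2: Count runs R = 9.
Step 3: Under H0 (random ordering), E[R] = 2*n_A*n_B/(n_A+n_B) + 1 = 2*6*6/12 + 1 = 7.0000.
        Var[R] = 2*n_A*n_B*(2*n_A*n_B - n_A - n_B) / ((n_A+n_B)^2 * (n_A+n_B-1)) = 4320/1584 = 2.7273.
        SD[R] = 1.6514.
Step 4: Continuity-corrected z = (R - 0.5 - E[R]) / SD[R] = (9 - 0.5 - 7.0000) / 1.6514 = 0.9083.
Step 5: Two-sided p-value via normal approximation = 2*(1 - Phi(|z|)) = 0.363722.
Step 6: alpha = 0.1. fail to reject H0.

R = 9, z = 0.9083, p = 0.363722, fail to reject H0.


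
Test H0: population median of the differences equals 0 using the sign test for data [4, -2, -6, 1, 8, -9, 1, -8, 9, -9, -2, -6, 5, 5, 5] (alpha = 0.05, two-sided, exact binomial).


Step 1: Discard zero differences. Original n = 15; n_eff = number of nonzero differences = 15.
Nonzero differences (with sign): +4, -2, -6, +1, +8, -9, +1, -8, +9, -9, -2, -6, +5, +5, +5
Step 2: Count signs: positive = 8, negative = 7.
Step 3: Under H0: P(positive) = 0.5, so the number of positives S ~ Bin(15, 0.5).
Step 4: Two-sided exact p-value = sum of Bin(15,0.5) probabilities at or below the observed probability = 1.000000.
Step 5: alpha = 0.05. fail to reject H0.

n_eff = 15, pos = 8, neg = 7, p = 1.000000, fail to reject H0.


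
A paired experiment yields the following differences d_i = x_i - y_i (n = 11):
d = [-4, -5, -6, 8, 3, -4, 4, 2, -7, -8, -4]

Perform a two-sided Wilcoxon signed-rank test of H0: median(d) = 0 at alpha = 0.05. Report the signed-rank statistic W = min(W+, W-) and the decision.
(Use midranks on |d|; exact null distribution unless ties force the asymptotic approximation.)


Step 1: Drop any zero differences (none here) and take |d_i|.
|d| = [4, 5, 6, 8, 3, 4, 4, 2, 7, 8, 4]
Step 2: Midrank |d_i| (ties get averaged ranks).
ranks: |4|->4.5, |5|->7, |6|->8, |8|->10.5, |3|->2, |4|->4.5, |4|->4.5, |2|->1, |7|->9, |8|->10.5, |4|->4.5
Step 3: Attach original signs; sum ranks with positive sign and with negative sign.
W+ = 10.5 + 2 + 4.5 + 1 = 18
W- = 4.5 + 7 + 8 + 4.5 + 9 + 10.5 + 4.5 = 48
(Check: W+ + W- = 66 should equal n(n+1)/2 = 66.)
Step 4: Test statistic W = min(W+, W-) = 18.
Step 5: Ties in |d|, so use the tie-corrected normal approximation.
        E[W] = n(n+1)/4 = 11*12/4 = 33.
        Tie groups: |d|=4 (t=4), |d|=8 (t=2); sum(t^3 - t) = 66.
        Var[W] = n(n+1)(2n+1)/24 - sum(t^3-t)/48 = 3036/24 - 66/48 = 125.125.
        z = (W - E[W]) / sqrt(Var[W]) = (18 - 33) / 11.1859 = -1.3410.
        Two-sided p = 2*Phi(z) = 0.179930.
Step 6: alpha = 0.05. fail to reject H0.

W+ = 18, W- = 48, W = min = 18, p = 0.179930, fail to reject H0.


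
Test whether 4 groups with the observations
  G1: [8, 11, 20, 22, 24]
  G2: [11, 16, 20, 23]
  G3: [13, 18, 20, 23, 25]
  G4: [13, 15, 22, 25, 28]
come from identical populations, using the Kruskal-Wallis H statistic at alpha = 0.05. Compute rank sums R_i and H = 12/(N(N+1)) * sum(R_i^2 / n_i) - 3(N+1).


Step 1: Combine all N = 19 observations and assign midranks.
sorted (value, group, rank): (8,G1,1), (11,G1,2.5), (11,G2,2.5), (13,G3,4.5), (13,G4,4.5), (15,G4,6), (16,G2,7), (18,G3,8), (20,G1,10), (20,G2,10), (20,G3,10), (22,G1,12.5), (22,G4,12.5), (23,G2,14.5), (23,G3,14.5), (24,G1,16), (25,G3,17.5), (25,G4,17.5), (28,G4,19)
Step 2: Sum ranks within each group.
R_1 = 42 (n_1 = 5)
R_2 = 34 (n_2 = 4)
R_3 = 54.5 (n_3 = 5)
R_4 = 59.5 (n_4 = 5)
Step 3: H = 12/(N(N+1)) * sum(R_i^2/n_i) - 3(N+1)
     = 12/(19*20) * (42^2/5 + 34^2/4 + 54.5^2/5 + 59.5^2/5) - 3*20
     = 0.031579 * 1943.9 - 60
     = 1.386316.
Step 4: Ties present; correction factor C = 1 - 54/(19^3 - 19) = 0.992105. Corrected H = 1.386316 / 0.992105 = 1.397347.
Step 5: Under H0, H ~ chi^2(3); p-value = 0.706157.
Step 6: alpha = 0.05. fail to reject H0.

H = 1.3973, df = 3, p = 0.706157, fail to reject H0.


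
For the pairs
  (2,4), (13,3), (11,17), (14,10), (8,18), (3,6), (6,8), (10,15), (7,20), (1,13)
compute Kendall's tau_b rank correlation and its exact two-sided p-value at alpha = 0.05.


Step 1: Enumerate the 45 unordered pairs (i,j) with i<j and classify each by sign(x_j-x_i) * sign(y_j-y_i).
  (1,2):dx=+11,dy=-1->D; (1,3):dx=+9,dy=+13->C; (1,4):dx=+12,dy=+6->C; (1,5):dx=+6,dy=+14->C
  (1,6):dx=+1,dy=+2->C; (1,7):dx=+4,dy=+4->C; (1,8):dx=+8,dy=+11->C; (1,9):dx=+5,dy=+16->C
  (1,10):dx=-1,dy=+9->D; (2,3):dx=-2,dy=+14->D; (2,4):dx=+1,dy=+7->C; (2,5):dx=-5,dy=+15->D
  (2,6):dx=-10,dy=+3->D; (2,7):dx=-7,dy=+5->D; (2,8):dx=-3,dy=+12->D; (2,9):dx=-6,dy=+17->D
  (2,10):dx=-12,dy=+10->D; (3,4):dx=+3,dy=-7->D; (3,5):dx=-3,dy=+1->D; (3,6):dx=-8,dy=-11->C
  (3,7):dx=-5,dy=-9->C; (3,8):dx=-1,dy=-2->C; (3,9):dx=-4,dy=+3->D; (3,10):dx=-10,dy=-4->C
  (4,5):dx=-6,dy=+8->D; (4,6):dx=-11,dy=-4->C; (4,7):dx=-8,dy=-2->C; (4,8):dx=-4,dy=+5->D
  (4,9):dx=-7,dy=+10->D; (4,10):dx=-13,dy=+3->D; (5,6):dx=-5,dy=-12->C; (5,7):dx=-2,dy=-10->C
  (5,8):dx=+2,dy=-3->D; (5,9):dx=-1,dy=+2->D; (5,10):dx=-7,dy=-5->C; (6,7):dx=+3,dy=+2->C
  (6,8):dx=+7,dy=+9->C; (6,9):dx=+4,dy=+14->C; (6,10):dx=-2,dy=+7->D; (7,8):dx=+4,dy=+7->C
  (7,9):dx=+1,dy=+12->C; (7,10):dx=-5,dy=+5->D; (8,9):dx=-3,dy=+5->D; (8,10):dx=-9,dy=-2->C
  (9,10):dx=-6,dy=-7->C
Step 2: C = 24, D = 21, total pairs = 45.
Step 3: tau = (C - D)/(n(n-1)/2) = (24 - 21)/45 = 0.066667.
Step 4: Exact two-sided p-value (enumerate n! = 3628800 permutations of y under H0): p = 0.861801.
Step 5: alpha = 0.05. fail to reject H0.

tau_b = 0.0667 (C=24, D=21), p = 0.861801, fail to reject H0.


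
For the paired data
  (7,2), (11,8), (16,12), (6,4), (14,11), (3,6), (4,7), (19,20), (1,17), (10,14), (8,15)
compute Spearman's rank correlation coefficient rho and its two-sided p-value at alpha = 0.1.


Step 1: Rank x and y separately (midranks; no ties here).
rank(x): 7->5, 11->8, 16->10, 6->4, 14->9, 3->2, 4->3, 19->11, 1->1, 10->7, 8->6
rank(y): 2->1, 8->5, 12->7, 4->2, 11->6, 6->3, 7->4, 20->11, 17->10, 14->8, 15->9
Step 2: d_i = R_x(i) - R_y(i); compute d_i^2.
  (5-1)^2=16, (8-5)^2=9, (10-7)^2=9, (4-2)^2=4, (9-6)^2=9, (2-3)^2=1, (3-4)^2=1, (11-11)^2=0, (1-10)^2=81, (7-8)^2=1, (6-9)^2=9
sum(d^2) = 140.
Step 3: rho = 1 - 6*140 / (11*(11^2 - 1)) = 1 - 840/1320 = 0.363636.
Step 4: Under H0, t = rho * sqrt((n-2)/(1-rho^2)) = 1.1711 ~ t(9).
Step 5: Two-sided p-value from the t-distribution with 9 df = 0.271638.
Step 6: alpha = 0.1. fail to reject H0.

rho = 0.3636, p = 0.271638, fail to reject H0 at alpha = 0.1.


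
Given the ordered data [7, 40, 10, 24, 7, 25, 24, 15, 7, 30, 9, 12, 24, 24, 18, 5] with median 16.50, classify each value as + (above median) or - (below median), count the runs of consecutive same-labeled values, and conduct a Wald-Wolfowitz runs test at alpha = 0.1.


Step 1: Compute median = 16.50; label A = above, B = below.
Labels in order: BABABAABBABBAAAB  (n_A = 8, n_B = 8)
Step 2: Count runs R = 11.
Step 3: Under H0 (random ordering), E[R] = 2*n_A*n_B/(n_A+n_B) + 1 = 2*8*8/16 + 1 = 9.0000.
        Var[R] = 2*n_A*n_B*(2*n_A*n_B - n_A - n_B) / ((n_A+n_B)^2 * (n_A+n_B-1)) = 14336/3840 = 3.7333.
        SD[R] = 1.9322.
Step 4: Continuity-corrected z = (R - 0.5 - E[R]) / SD[R] = (11 - 0.5 - 9.0000) / 1.9322 = 0.7763.
Step 5: Two-sided p-value via normal approximation = 2*(1 - Phi(|z|)) = 0.437558.
Step 6: alpha = 0.1. fail to reject H0.

R = 11, z = 0.7763, p = 0.437558, fail to reject H0.


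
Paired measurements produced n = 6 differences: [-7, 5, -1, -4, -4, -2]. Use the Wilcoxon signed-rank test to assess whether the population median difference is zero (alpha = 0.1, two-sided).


Step 1: Drop any zero differences (none here) and take |d_i|.
|d| = [7, 5, 1, 4, 4, 2]
Step 2: Midrank |d_i| (ties get averaged ranks).
ranks: |7|->6, |5|->5, |1|->1, |4|->3.5, |4|->3.5, |2|->2
Step 3: Attach original signs; sum ranks with positive sign and with negative sign.
W+ = 5 = 5
W- = 6 + 1 + 3.5 + 3.5 + 2 = 16
(Check: W+ + W- = 21 should equal n(n+1)/2 = 21.)
Step 4: Test statistic W = min(W+, W-) = 5.
Step 5: Ties in |d|, so use the tie-corrected normal approximation.
        E[W] = n(n+1)/4 = 6*7/4 = 10.5.
        Tie groups: |d|=4 (t=2); sum(t^3 - t) = 6.
        Var[W] = n(n+1)(2n+1)/24 - sum(t^3-t)/48 = 546/24 - 6/48 = 22.625.
        z = (W - E[W]) / sqrt(Var[W]) = (5 - 10.5) / 4.7566 = -1.1563.
        Two-sided p = 2*Phi(z) = 0.247561.
Step 6: alpha = 0.1. fail to reject H0.

W+ = 5, W- = 16, W = min = 5, p = 0.247561, fail to reject H0.


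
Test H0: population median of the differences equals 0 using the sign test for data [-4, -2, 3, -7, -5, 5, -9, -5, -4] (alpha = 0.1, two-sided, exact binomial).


Step 1: Discard zero differences. Original n = 9; n_eff = number of nonzero differences = 9.
Nonzero differences (with sign): -4, -2, +3, -7, -5, +5, -9, -5, -4
Step 2: Count signs: positive = 2, negative = 7.
Step 3: Under H0: P(positive) = 0.5, so the number of positives S ~ Bin(9, 0.5).
Step 4: Two-sided exact p-value = sum of Bin(9,0.5) probabilities at or below the observed probability = 0.179688.
Step 5: alpha = 0.1. fail to reject H0.

n_eff = 9, pos = 2, neg = 7, p = 0.179688, fail to reject H0.


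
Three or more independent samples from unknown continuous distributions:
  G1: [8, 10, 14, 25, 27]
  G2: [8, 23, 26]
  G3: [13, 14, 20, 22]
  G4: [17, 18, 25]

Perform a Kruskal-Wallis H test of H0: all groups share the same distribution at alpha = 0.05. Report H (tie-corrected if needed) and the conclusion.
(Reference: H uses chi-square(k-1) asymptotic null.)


Step 1: Combine all N = 15 observations and assign midranks.
sorted (value, group, rank): (8,G1,1.5), (8,G2,1.5), (10,G1,3), (13,G3,4), (14,G1,5.5), (14,G3,5.5), (17,G4,7), (18,G4,8), (20,G3,9), (22,G3,10), (23,G2,11), (25,G1,12.5), (25,G4,12.5), (26,G2,14), (27,G1,15)
Step 2: Sum ranks within each group.
R_1 = 37.5 (n_1 = 5)
R_2 = 26.5 (n_2 = 3)
R_3 = 28.5 (n_3 = 4)
R_4 = 27.5 (n_4 = 3)
Step 3: H = 12/(N(N+1)) * sum(R_i^2/n_i) - 3(N+1)
     = 12/(15*16) * (37.5^2/5 + 26.5^2/3 + 28.5^2/4 + 27.5^2/3) - 3*16
     = 0.050000 * 970.479 - 48
     = 0.523958.
Step 4: Ties present; correction factor C = 1 - 18/(15^3 - 15) = 0.994643. Corrected H = 0.523958 / 0.994643 = 0.526780.
Step 5: Under H0, H ~ chi^2(3); p-value = 0.912970.
Step 6: alpha = 0.05. fail to reject H0.

H = 0.5268, df = 3, p = 0.912970, fail to reject H0.
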